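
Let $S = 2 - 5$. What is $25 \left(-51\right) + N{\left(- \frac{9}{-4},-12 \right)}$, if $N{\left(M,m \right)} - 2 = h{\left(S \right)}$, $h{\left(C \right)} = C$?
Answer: $-1276$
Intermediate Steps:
$S = -3$
$N{\left(M,m \right)} = -1$ ($N{\left(M,m \right)} = 2 - 3 = -1$)
$25 \left(-51\right) + N{\left(- \frac{9}{-4},-12 \right)} = 25 \left(-51\right) - 1 = -1275 - 1 = -1276$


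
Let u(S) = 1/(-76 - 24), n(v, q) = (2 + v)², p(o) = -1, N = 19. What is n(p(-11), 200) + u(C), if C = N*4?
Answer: 99/100 ≈ 0.99000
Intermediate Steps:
C = 76 (C = 19*4 = 76)
u(S) = -1/100 (u(S) = 1/(-100) = -1/100)
n(p(-11), 200) + u(C) = (2 - 1)² - 1/100 = 1² - 1/100 = 1 - 1/100 = 99/100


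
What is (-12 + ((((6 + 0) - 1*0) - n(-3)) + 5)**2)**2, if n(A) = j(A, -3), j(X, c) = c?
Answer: 33856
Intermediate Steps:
n(A) = -3
(-12 + ((((6 + 0) - 1*0) - n(-3)) + 5)**2)**2 = (-12 + ((((6 + 0) - 1*0) - 1*(-3)) + 5)**2)**2 = (-12 + (((6 + 0) + 3) + 5)**2)**2 = (-12 + ((6 + 3) + 5)**2)**2 = (-12 + (9 + 5)**2)**2 = (-12 + 14**2)**2 = (-12 + 196)**2 = 184**2 = 33856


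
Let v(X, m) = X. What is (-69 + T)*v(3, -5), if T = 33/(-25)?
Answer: -5274/25 ≈ -210.96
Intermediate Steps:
T = -33/25 (T = 33*(-1/25) = -33/25 ≈ -1.3200)
(-69 + T)*v(3, -5) = (-69 - 33/25)*3 = -1758/25*3 = -5274/25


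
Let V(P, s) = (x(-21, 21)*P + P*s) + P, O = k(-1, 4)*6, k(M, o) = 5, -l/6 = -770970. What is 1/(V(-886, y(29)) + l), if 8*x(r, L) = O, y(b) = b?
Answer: 2/9191835 ≈ 2.1758e-7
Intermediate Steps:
l = 4625820 (l = -6*(-770970) = 4625820)
O = 30 (O = 5*6 = 30)
x(r, L) = 15/4 (x(r, L) = (1/8)*30 = 15/4)
V(P, s) = 19*P/4 + P*s (V(P, s) = (15*P/4 + P*s) + P = 19*P/4 + P*s)
1/(V(-886, y(29)) + l) = 1/((1/4)*(-886)*(19 + 4*29) + 4625820) = 1/((1/4)*(-886)*(19 + 116) + 4625820) = 1/((1/4)*(-886)*135 + 4625820) = 1/(-59805/2 + 4625820) = 1/(9191835/2) = 2/9191835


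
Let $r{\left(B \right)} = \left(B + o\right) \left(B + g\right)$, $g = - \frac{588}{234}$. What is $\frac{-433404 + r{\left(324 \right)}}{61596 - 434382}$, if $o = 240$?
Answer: $\frac{1638554}{2423109} \approx 0.67622$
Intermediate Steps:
$g = - \frac{98}{39}$ ($g = \left(-588\right) \frac{1}{234} = - \frac{98}{39} \approx -2.5128$)
$r{\left(B \right)} = \left(240 + B\right) \left(- \frac{98}{39} + B\right)$ ($r{\left(B \right)} = \left(B + 240\right) \left(B - \frac{98}{39}\right) = \left(240 + B\right) \left(- \frac{98}{39} + B\right)$)
$\frac{-433404 + r{\left(324 \right)}}{61596 - 434382} = \frac{-433404 + \left(- \frac{7840}{13} + 324^{2} + \frac{9262}{39} \cdot 324\right)}{61596 - 434382} = \frac{-433404 + \left(- \frac{7840}{13} + 104976 + \frac{1000296}{13}\right)}{-372786} = \left(-433404 + \frac{2357144}{13}\right) \left(- \frac{1}{372786}\right) = \left(- \frac{3277108}{13}\right) \left(- \frac{1}{372786}\right) = \frac{1638554}{2423109}$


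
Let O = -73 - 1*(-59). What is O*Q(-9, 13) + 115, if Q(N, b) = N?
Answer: 241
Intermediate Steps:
O = -14 (O = -73 + 59 = -14)
O*Q(-9, 13) + 115 = -14*(-9) + 115 = 126 + 115 = 241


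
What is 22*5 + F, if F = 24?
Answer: 134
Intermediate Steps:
22*5 + F = 22*5 + 24 = 110 + 24 = 134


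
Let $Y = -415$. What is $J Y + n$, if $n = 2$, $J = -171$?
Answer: $70967$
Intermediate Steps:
$J Y + n = \left(-171\right) \left(-415\right) + 2 = 70965 + 2 = 70967$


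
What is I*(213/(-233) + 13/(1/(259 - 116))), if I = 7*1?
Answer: 3030538/233 ≈ 13007.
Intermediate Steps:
I = 7
I*(213/(-233) + 13/(1/(259 - 116))) = 7*(213/(-233) + 13/(1/(259 - 116))) = 7*(213*(-1/233) + 13/(1/143)) = 7*(-213/233 + 13/(1/143)) = 7*(-213/233 + 13*143) = 7*(-213/233 + 1859) = 7*(432934/233) = 3030538/233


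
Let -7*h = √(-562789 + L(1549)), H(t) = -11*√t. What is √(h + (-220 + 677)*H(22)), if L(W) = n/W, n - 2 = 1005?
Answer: √(-591027652523*√22 - 10843*I*√1350354929546)/10843 ≈ 0.34897 - 153.55*I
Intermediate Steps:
n = 1007 (n = 2 + 1005 = 1007)
L(W) = 1007/W
h = -I*√1350354929546/10843 (h = -√(-562789 + 1007/1549)/7 = -I*√1350354929546/10843 ≈ -107.17*I)
√(h + (-220 + 677)*H(22)) = √(-I*√1350354929546/10843 + (-220 + 677)*(-11*√22)) = √(-I*√1350354929546/10843 + 457*(-11*√22)) = √(-I*√1350354929546/10843 - 5027*√22) = √(-5027*√22 - I*√1350354929546/10843)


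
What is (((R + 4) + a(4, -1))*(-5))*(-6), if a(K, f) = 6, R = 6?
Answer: 480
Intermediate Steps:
(((R + 4) + a(4, -1))*(-5))*(-6) = (((6 + 4) + 6)*(-5))*(-6) = ((10 + 6)*(-5))*(-6) = (16*(-5))*(-6) = -80*(-6) = 480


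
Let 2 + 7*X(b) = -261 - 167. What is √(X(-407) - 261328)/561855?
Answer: I*√12808082/3932985 ≈ 0.00090995*I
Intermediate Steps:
X(b) = -430/7 (X(b) = -2/7 + (-261 - 167)/7 = -2/7 + (⅐)*(-428) = -2/7 - 428/7 = -430/7)
√(X(-407) - 261328)/561855 = √(-430/7 - 261328)/561855 = √(-1829726/7)*(1/561855) = (I*√12808082/7)*(1/561855) = I*√12808082/3932985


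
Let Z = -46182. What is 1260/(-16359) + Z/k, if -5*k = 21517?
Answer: 178587870/16761743 ≈ 10.654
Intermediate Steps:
k = -21517/5 (k = -⅕*21517 = -21517/5 ≈ -4303.4)
1260/(-16359) + Z/k = 1260/(-16359) - 46182/(-21517/5) = 1260*(-1/16359) - 46182*(-5/21517) = -60/779 + 230910/21517 = 178587870/16761743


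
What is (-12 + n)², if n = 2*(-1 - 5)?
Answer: 576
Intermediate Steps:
n = -12 (n = 2*(-6) = -12)
(-12 + n)² = (-12 - 12)² = (-24)² = 576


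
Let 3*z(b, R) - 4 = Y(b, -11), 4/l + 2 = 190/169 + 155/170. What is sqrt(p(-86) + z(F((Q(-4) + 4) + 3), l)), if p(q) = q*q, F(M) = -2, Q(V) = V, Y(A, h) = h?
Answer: sqrt(66543)/3 ≈ 85.986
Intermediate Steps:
l = 22984/207 (l = 4/(-2 + (190/169 + 155/170)) = 4/(-2 + (190*(1/169) + 155*(1/170))) = 4/(-2 + (190/169 + 31/34)) = 4/(-2 + 11699/5746) = 4/(207/5746) = 4*(5746/207) = 22984/207 ≈ 111.03)
z(b, R) = -7/3 (z(b, R) = 4/3 + (1/3)*(-11) = 4/3 - 11/3 = -7/3)
p(q) = q**2
sqrt(p(-86) + z(F((Q(-4) + 4) + 3), l)) = sqrt((-86)**2 - 7/3) = sqrt(7396 - 7/3) = sqrt(22181/3) = sqrt(66543)/3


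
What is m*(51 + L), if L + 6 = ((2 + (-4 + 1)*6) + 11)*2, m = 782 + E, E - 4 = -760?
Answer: 910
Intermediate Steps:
E = -756 (E = 4 - 760 = -756)
m = 26 (m = 782 - 756 = 26)
L = -16 (L = -6 + ((2 + (-4 + 1)*6) + 11)*2 = -6 + ((2 - 3*6) + 11)*2 = -6 + ((2 - 18) + 11)*2 = -6 + (-16 + 11)*2 = -6 - 5*2 = -6 - 10 = -16)
m*(51 + L) = 26*(51 - 16) = 26*35 = 910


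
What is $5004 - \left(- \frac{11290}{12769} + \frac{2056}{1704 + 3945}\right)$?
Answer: $\frac{360986457470}{72132081} \approx 5004.5$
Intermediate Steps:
$5004 - \left(- \frac{11290}{12769} + \frac{2056}{1704 + 3945}\right) = 5004 - \left(- \frac{11290}{12769} + \frac{2056}{5649}\right) = 5004 + \left(\frac{11290}{12769} - \frac{2056}{5649}\right) = 5004 + \frac{37524146}{72132081} = \frac{360986457470}{72132081}$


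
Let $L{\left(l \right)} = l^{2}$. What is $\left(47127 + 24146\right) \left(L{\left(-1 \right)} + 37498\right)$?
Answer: $2672666227$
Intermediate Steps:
$\left(47127 + 24146\right) \left(L{\left(-1 \right)} + 37498\right) = \left(47127 + 24146\right) \left(\left(-1\right)^{2} + 37498\right) = 71273 \left(1 + 37498\right) = 71273 \cdot 37499 = 2672666227$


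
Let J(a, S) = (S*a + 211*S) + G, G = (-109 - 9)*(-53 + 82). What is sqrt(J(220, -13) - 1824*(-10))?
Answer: sqrt(9215) ≈ 95.995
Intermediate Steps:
G = -3422 (G = -118*29 = -3422)
J(a, S) = -3422 + 211*S + S*a (J(a, S) = (S*a + 211*S) - 3422 = (211*S + S*a) - 3422 = -3422 + 211*S + S*a)
sqrt(J(220, -13) - 1824*(-10)) = sqrt((-3422 + 211*(-13) - 13*220) - 1824*(-10)) = sqrt((-3422 - 2743 - 2860) + 18240) = sqrt(-9025 + 18240) = sqrt(9215)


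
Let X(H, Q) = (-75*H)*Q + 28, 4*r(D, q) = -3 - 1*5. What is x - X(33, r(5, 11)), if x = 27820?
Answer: 22842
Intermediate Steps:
r(D, q) = -2 (r(D, q) = (-3 - 1*5)/4 = (-3 - 5)/4 = (1/4)*(-8) = -2)
X(H, Q) = 28 - 75*H*Q (X(H, Q) = -75*H*Q + 28 = 28 - 75*H*Q)
x - X(33, r(5, 11)) = 27820 - (28 - 75*33*(-2)) = 27820 - (28 + 4950) = 27820 - 1*4978 = 27820 - 4978 = 22842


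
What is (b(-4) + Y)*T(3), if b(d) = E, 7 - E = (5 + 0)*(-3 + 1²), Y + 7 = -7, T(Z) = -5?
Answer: -15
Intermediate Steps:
Y = -14 (Y = -7 - 7 = -14)
E = 17 (E = 7 - (5 + 0)*(-3 + 1²) = 7 - 5*(-3 + 1) = 7 - 5*(-2) = 7 - 1*(-10) = 7 + 10 = 17)
b(d) = 17
(b(-4) + Y)*T(3) = (17 - 14)*(-5) = 3*(-5) = -15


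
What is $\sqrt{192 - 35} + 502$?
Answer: $502 + \sqrt{157} \approx 514.53$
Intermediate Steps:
$\sqrt{192 - 35} + 502 = \sqrt{157} + 502 = 502 + \sqrt{157}$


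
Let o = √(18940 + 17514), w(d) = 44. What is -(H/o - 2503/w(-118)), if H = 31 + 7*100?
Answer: 2503/44 - 731*√36454/36454 ≈ 53.058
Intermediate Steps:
H = 731 (H = 31 + 700 = 731)
o = √36454 ≈ 190.93
-(H/o - 2503/w(-118)) = -(731/(√36454) - 2503/44) = -(731*(√36454/36454) - 2503*1/44) = -(731*√36454/36454 - 2503/44) = -(-2503/44 + 731*√36454/36454) = 2503/44 - 731*√36454/36454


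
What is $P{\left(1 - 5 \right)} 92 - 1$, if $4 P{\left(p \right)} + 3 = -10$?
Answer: $-300$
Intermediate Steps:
$P{\left(p \right)} = - \frac{13}{4}$ ($P{\left(p \right)} = - \frac{3}{4} + \frac{1}{4} \left(-10\right) = - \frac{3}{4} - \frac{5}{2} = - \frac{13}{4}$)
$P{\left(1 - 5 \right)} 92 - 1 = \left(- \frac{13}{4}\right) 92 - 1 = -299 - 1 = -300$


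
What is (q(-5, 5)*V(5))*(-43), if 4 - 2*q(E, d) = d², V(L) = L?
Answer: 4515/2 ≈ 2257.5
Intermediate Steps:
q(E, d) = 2 - d²/2
(q(-5, 5)*V(5))*(-43) = ((2 - ½*5²)*5)*(-43) = ((2 - ½*25)*5)*(-43) = ((2 - 25/2)*5)*(-43) = -21/2*5*(-43) = -105/2*(-43) = 4515/2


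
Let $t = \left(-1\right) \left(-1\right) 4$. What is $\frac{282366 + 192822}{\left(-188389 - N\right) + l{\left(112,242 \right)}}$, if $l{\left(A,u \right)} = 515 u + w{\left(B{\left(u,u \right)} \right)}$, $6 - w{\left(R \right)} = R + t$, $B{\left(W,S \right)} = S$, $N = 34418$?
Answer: $- \frac{475188}{98417} \approx -4.8283$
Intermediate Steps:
$t = 4$ ($t = 1 \cdot 4 = 4$)
$w{\left(R \right)} = 2 - R$ ($w{\left(R \right)} = 6 - \left(R + 4\right) = 6 - \left(4 + R\right) = 2 - R$)
$l{\left(A,u \right)} = 2 + 514 u$ ($l{\left(A,u \right)} = 515 u - \left(-2 + u\right) = 2 + 514 u$)
$\frac{282366 + 192822}{\left(-188389 - N\right) + l{\left(112,242 \right)}} = \frac{282366 + 192822}{\left(-188389 - 34418\right) + \left(2 + 514 \cdot 242\right)} = \frac{475188}{\left(-188389 - 34418\right) + \left(2 + 124388\right)} = \frac{475188}{-222807 + 124390} = \frac{475188}{-98417} = 475188 \left(- \frac{1}{98417}\right) = - \frac{475188}{98417}$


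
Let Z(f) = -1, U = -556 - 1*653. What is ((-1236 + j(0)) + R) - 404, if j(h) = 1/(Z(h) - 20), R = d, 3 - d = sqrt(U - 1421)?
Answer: -34378/21 - I*sqrt(2630) ≈ -1637.0 - 51.284*I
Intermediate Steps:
U = -1209 (U = -556 - 653 = -1209)
d = 3 - I*sqrt(2630) (d = 3 - sqrt(-1209 - 1421) = 3 - sqrt(-2630) = 3 - I*sqrt(2630) ≈ 3.0 - 51.284*I)
R = 3 - I*sqrt(2630) ≈ 3.0 - 51.284*I
j(h) = -1/21 (j(h) = 1/(-1 - 20) = 1/(-21) = -1/21)
((-1236 + j(0)) + R) - 404 = ((-1236 - 1/21) + (3 - I*sqrt(2630))) - 404 = (-25957/21 + (3 - I*sqrt(2630))) - 404 = (-25894/21 - I*sqrt(2630)) - 404 = -34378/21 - I*sqrt(2630)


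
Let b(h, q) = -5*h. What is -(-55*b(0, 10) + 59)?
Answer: -59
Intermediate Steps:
-(-55*b(0, 10) + 59) = -(-(-275)*0 + 59) = -(-55*0 + 59) = -(0 + 59) = -1*59 = -59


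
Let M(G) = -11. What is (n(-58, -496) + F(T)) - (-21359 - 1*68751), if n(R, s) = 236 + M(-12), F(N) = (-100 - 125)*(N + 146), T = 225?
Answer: 6860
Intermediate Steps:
F(N) = -32850 - 225*N (F(N) = -225*(146 + N) = -32850 - 225*N)
n(R, s) = 225 (n(R, s) = 236 - 11 = 225)
(n(-58, -496) + F(T)) - (-21359 - 1*68751) = (225 + (-32850 - 225*225)) - (-21359 - 1*68751) = (225 + (-32850 - 50625)) - (-21359 - 68751) = (225 - 83475) - 1*(-90110) = -83250 + 90110 = 6860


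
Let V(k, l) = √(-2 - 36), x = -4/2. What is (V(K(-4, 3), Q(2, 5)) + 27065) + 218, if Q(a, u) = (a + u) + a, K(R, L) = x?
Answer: 27283 + I*√38 ≈ 27283.0 + 6.1644*I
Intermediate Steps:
x = -2 (x = -4*½ = -2)
K(R, L) = -2
Q(a, u) = u + 2*a
V(k, l) = I*√38 (V(k, l) = √(-38) = I*√38)
(V(K(-4, 3), Q(2, 5)) + 27065) + 218 = (I*√38 + 27065) + 218 = (27065 + I*√38) + 218 = 27283 + I*√38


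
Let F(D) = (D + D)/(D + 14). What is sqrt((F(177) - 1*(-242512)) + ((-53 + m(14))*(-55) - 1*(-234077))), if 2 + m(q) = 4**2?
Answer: 2*sqrt(4366190667)/191 ≈ 691.91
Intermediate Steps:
m(q) = 14 (m(q) = -2 + 4**2 = -2 + 16 = 14)
F(D) = 2*D/(14 + D) (F(D) = (2*D)/(14 + D) = 2*D/(14 + D))
sqrt((F(177) - 1*(-242512)) + ((-53 + m(14))*(-55) - 1*(-234077))) = sqrt((2*177/(14 + 177) - 1*(-242512)) + ((-53 + 14)*(-55) - 1*(-234077))) = sqrt((2*177/191 + 242512) + (-39*(-55) + 234077)) = sqrt((2*177*(1/191) + 242512) + (2145 + 234077)) = sqrt((354/191 + 242512) + 236222) = sqrt(46320146/191 + 236222) = sqrt(91438548/191) = 2*sqrt(4366190667)/191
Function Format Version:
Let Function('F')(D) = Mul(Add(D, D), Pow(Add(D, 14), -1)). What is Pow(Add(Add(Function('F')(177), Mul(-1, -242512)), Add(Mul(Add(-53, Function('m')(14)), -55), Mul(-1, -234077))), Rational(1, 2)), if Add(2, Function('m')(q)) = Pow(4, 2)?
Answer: Mul(Rational(2, 191), Pow(4366190667, Rational(1, 2))) ≈ 691.91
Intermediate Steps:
Function('m')(q) = 14 (Function('m')(q) = Add(-2, Pow(4, 2)) = Add(-2, 16) = 14)
Function('F')(D) = Mul(2, D, Pow(Add(14, D), -1)) (Function('F')(D) = Mul(Mul(2, D), Pow(Add(14, D), -1)) = Mul(2, D, Pow(Add(14, D), -1)))
Pow(Add(Add(Function('F')(177), Mul(-1, -242512)), Add(Mul(Add(-53, Function('m')(14)), -55), Mul(-1, -234077))), Rational(1, 2)) = Pow(Add(Add(Mul(2, 177, Pow(Add(14, 177), -1)), Mul(-1, -242512)), Add(Mul(Add(-53, 14), -55), Mul(-1, -234077))), Rational(1, 2)) = Pow(Add(Add(Mul(2, 177, Pow(191, -1)), 242512), Add(Mul(-39, -55), 234077)), Rational(1, 2)) = Pow(Add(Add(Mul(2, 177, Rational(1, 191)), 242512), Add(2145, 234077)), Rational(1, 2)) = Pow(Add(Add(Rational(354, 191), 242512), 236222), Rational(1, 2)) = Pow(Add(Rational(46320146, 191), 236222), Rational(1, 2)) = Pow(Rational(91438548, 191), Rational(1, 2)) = Mul(Rational(2, 191), Pow(4366190667, Rational(1, 2)))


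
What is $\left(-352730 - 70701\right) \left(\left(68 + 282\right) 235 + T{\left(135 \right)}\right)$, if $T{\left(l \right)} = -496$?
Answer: $-34617177974$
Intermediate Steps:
$\left(-352730 - 70701\right) \left(\left(68 + 282\right) 235 + T{\left(135 \right)}\right) = \left(-352730 - 70701\right) \left(\left(68 + 282\right) 235 - 496\right) = - 423431 \left(350 \cdot 235 - 496\right) = - 423431 \left(82250 - 496\right) = \left(-423431\right) 81754 = -34617177974$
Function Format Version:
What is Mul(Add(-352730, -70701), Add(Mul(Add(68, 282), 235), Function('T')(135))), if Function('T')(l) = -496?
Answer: -34617177974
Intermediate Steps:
Mul(Add(-352730, -70701), Add(Mul(Add(68, 282), 235), Function('T')(135))) = Mul(Add(-352730, -70701), Add(Mul(Add(68, 282), 235), -496)) = Mul(-423431, Add(Mul(350, 235), -496)) = Mul(-423431, Add(82250, -496)) = Mul(-423431, 81754) = -34617177974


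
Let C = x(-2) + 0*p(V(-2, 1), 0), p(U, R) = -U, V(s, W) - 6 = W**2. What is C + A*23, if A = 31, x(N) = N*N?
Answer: 717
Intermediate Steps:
x(N) = N**2
V(s, W) = 6 + W**2
C = 4 (C = (-2)**2 + 0*(-(6 + 1**2)) = 4 + 0*(-(6 + 1)) = 4 + 0*(-1*7) = 4 + 0*(-7) = 4 + 0 = 4)
C + A*23 = 4 + 31*23 = 4 + 713 = 717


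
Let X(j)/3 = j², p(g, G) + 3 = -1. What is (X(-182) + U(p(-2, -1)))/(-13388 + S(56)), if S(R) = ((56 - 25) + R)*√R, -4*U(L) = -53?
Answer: -1330569727/178814680 - 34586067*√14/357629360 ≈ -7.8029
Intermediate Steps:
p(g, G) = -4 (p(g, G) = -3 - 1 = -4)
X(j) = 3*j²
U(L) = 53/4 (U(L) = -¼*(-53) = 53/4)
S(R) = √R*(31 + R) (S(R) = (31 + R)*√R = √R*(31 + R))
(X(-182) + U(p(-2, -1)))/(-13388 + S(56)) = (3*(-182)² + 53/4)/(-13388 + √56*(31 + 56)) = (3*33124 + 53/4)/(-13388 + (2*√14)*87) = (99372 + 53/4)/(-13388 + 174*√14) = 397541/(4*(-13388 + 174*√14))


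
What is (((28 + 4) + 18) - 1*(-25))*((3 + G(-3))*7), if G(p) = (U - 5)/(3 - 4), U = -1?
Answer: 4725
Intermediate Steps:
G(p) = 6 (G(p) = (-1 - 5)/(3 - 4) = -6/(-1) = -6*(-1) = 6)
(((28 + 4) + 18) - 1*(-25))*((3 + G(-3))*7) = (((28 + 4) + 18) - 1*(-25))*((3 + 6)*7) = ((32 + 18) + 25)*(9*7) = (50 + 25)*63 = 75*63 = 4725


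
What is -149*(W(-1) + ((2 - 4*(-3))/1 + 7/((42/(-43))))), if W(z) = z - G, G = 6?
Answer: 149/6 ≈ 24.833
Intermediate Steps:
W(z) = -6 + z (W(z) = z - 1*6 = z - 6 = -6 + z)
-149*(W(-1) + ((2 - 4*(-3))/1 + 7/((42/(-43))))) = -149*((-6 - 1) + ((2 - 4*(-3))/1 + 7/((42/(-43))))) = -149*(-7 + ((2 + 12)*1 + 7/((42*(-1/43))))) = -149*(-7 + (14*1 + 7/(-42/43))) = -149*(-7 + (14 + 7*(-43/42))) = -149*(-7 + (14 - 43/6)) = -149*(-7 + 41/6) = -149*(-⅙) = 149/6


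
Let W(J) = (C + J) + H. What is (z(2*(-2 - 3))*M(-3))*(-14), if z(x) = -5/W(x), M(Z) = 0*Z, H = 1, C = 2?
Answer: 0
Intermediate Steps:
W(J) = 3 + J (W(J) = (2 + J) + 1 = 3 + J)
M(Z) = 0
z(x) = -5/(3 + x)
(z(2*(-2 - 3))*M(-3))*(-14) = (-5/(3 + 2*(-2 - 3))*0)*(-14) = (-5/(3 + 2*(-5))*0)*(-14) = (-5/(3 - 10)*0)*(-14) = (-5/(-7)*0)*(-14) = (-5*(-⅐)*0)*(-14) = ((5/7)*0)*(-14) = 0*(-14) = 0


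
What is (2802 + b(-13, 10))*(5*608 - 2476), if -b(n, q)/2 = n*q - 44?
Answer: 1776600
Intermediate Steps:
b(n, q) = 88 - 2*n*q (b(n, q) = -2*(n*q - 44) = -2*(-44 + n*q) = 88 - 2*n*q)
(2802 + b(-13, 10))*(5*608 - 2476) = (2802 + (88 - 2*(-13)*10))*(5*608 - 2476) = (2802 + (88 + 260))*(3040 - 2476) = (2802 + 348)*564 = 3150*564 = 1776600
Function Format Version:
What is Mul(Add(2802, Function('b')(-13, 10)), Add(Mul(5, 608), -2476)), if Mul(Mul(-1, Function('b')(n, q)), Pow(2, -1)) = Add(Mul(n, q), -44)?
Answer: 1776600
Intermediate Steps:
Function('b')(n, q) = Add(88, Mul(-2, n, q)) (Function('b')(n, q) = Mul(-2, Add(Mul(n, q), -44)) = Mul(-2, Add(-44, Mul(n, q))) = Add(88, Mul(-2, n, q)))
Mul(Add(2802, Function('b')(-13, 10)), Add(Mul(5, 608), -2476)) = Mul(Add(2802, Add(88, Mul(-2, -13, 10))), Add(Mul(5, 608), -2476)) = Mul(Add(2802, Add(88, 260)), Add(3040, -2476)) = Mul(Add(2802, 348), 564) = Mul(3150, 564) = 1776600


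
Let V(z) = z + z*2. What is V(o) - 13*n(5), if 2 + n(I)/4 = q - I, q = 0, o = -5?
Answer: 349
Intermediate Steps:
n(I) = -8 - 4*I (n(I) = -8 + 4*(0 - I) = -8 + 4*(-I) = -8 - 4*I)
V(z) = 3*z (V(z) = z + 2*z = 3*z)
V(o) - 13*n(5) = 3*(-5) - 13*(-8 - 4*5) = -15 - 13*(-8 - 20) = -15 - 13*(-28) = -15 + 364 = 349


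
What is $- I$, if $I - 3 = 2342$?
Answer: $-2345$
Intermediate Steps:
$I = 2345$ ($I = 3 + 2342 = 2345$)
$- I = \left(-1\right) 2345 = -2345$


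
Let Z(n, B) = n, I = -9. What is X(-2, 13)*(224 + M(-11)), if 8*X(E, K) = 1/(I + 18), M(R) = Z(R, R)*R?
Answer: 115/24 ≈ 4.7917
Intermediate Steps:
M(R) = R² (M(R) = R*R = R²)
X(E, K) = 1/72 (X(E, K) = 1/(8*(-9 + 18)) = (⅛)/9 = (⅛)*(⅑) = 1/72)
X(-2, 13)*(224 + M(-11)) = (224 + (-11)²)/72 = (224 + 121)/72 = (1/72)*345 = 115/24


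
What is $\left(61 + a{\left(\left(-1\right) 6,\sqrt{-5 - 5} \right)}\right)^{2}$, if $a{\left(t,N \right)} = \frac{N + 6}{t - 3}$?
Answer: $\frac{\left(543 - i \sqrt{10}\right)^{2}}{81} \approx 3640.0 - 42.398 i$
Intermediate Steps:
$a{\left(t,N \right)} = \frac{6 + N}{-3 + t}$
$\left(61 + a{\left(\left(-1\right) 6,\sqrt{-5 - 5} \right)}\right)^{2} = \left(61 + \frac{6 + \sqrt{-5 - 5}}{-3 - 6}\right)^{2} = \left(61 + \frac{6 + \sqrt{-10}}{-3 - 6}\right)^{2} = \left(61 + \frac{6 + i \sqrt{10}}{-9}\right)^{2} = \left(61 - \frac{6 + i \sqrt{10}}{9}\right)^{2} = \left(61 - \left(\frac{2}{3} + \frac{i \sqrt{10}}{9}\right)\right)^{2} = \left(\frac{181}{3} - \frac{i \sqrt{10}}{9}\right)^{2}$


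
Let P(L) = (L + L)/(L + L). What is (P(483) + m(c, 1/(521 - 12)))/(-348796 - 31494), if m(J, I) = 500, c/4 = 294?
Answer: -501/380290 ≈ -0.0013174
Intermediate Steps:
c = 1176 (c = 4*294 = 1176)
P(L) = 1 (P(L) = (2*L)/((2*L)) = (2*L)*(1/(2*L)) = 1)
(P(483) + m(c, 1/(521 - 12)))/(-348796 - 31494) = (1 + 500)/(-348796 - 31494) = 501/(-380290) = 501*(-1/380290) = -501/380290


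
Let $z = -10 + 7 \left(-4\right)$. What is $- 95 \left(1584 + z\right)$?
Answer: $-146870$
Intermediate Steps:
$z = -38$ ($z = -10 - 28 = -38$)
$- 95 \left(1584 + z\right) = - 95 \left(1584 - 38\right) = \left(-95\right) 1546 = -146870$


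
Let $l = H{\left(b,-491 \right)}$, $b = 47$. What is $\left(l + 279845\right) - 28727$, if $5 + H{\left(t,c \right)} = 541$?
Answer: $251654$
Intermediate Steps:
$H{\left(t,c \right)} = 536$ ($H{\left(t,c \right)} = -5 + 541 = 536$)
$l = 536$
$\left(l + 279845\right) - 28727 = \left(536 + 279845\right) - 28727 = 280381 - 28727 = 251654$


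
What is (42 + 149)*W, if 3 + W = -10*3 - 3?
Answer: -6876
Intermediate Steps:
W = -36 (W = -3 + (-10*3 - 3) = -3 + (-30 - 3) = -3 - 33 = -36)
(42 + 149)*W = (42 + 149)*(-36) = 191*(-36) = -6876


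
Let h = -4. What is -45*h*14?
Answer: 2520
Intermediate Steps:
-45*h*14 = -45*(-4)*14 = 180*14 = 2520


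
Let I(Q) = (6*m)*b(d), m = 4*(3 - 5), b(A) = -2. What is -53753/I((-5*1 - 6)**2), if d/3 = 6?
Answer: -53753/96 ≈ -559.93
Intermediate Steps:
d = 18 (d = 3*6 = 18)
m = -8 (m = 4*(-2) = -8)
I(Q) = 96 (I(Q) = (6*(-8))*(-2) = -48*(-2) = 96)
-53753/I((-5*1 - 6)**2) = -53753/96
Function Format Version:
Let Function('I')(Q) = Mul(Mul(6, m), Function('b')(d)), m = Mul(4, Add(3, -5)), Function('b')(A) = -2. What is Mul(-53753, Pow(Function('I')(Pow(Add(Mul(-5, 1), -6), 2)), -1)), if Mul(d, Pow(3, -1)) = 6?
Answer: Rational(-53753, 96) ≈ -559.93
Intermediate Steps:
d = 18 (d = Mul(3, 6) = 18)
m = -8 (m = Mul(4, -2) = -8)
Function('I')(Q) = 96 (Function('I')(Q) = Mul(Mul(6, -8), -2) = Mul(-48, -2) = 96)
Mul(-53753, Pow(Function('I')(Pow(Add(Mul(-5, 1), -6), 2)), -1)) = Mul(-53753, Pow(96, -1)) = Mul(-53753, Rational(1, 96)) = Rational(-53753, 96)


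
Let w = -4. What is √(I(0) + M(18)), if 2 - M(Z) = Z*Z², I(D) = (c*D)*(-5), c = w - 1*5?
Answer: I*√5830 ≈ 76.354*I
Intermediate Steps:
c = -9 (c = -4 - 1*5 = -4 - 5 = -9)
I(D) = 45*D (I(D) = -9*D*(-5) = 45*D)
M(Z) = 2 - Z³ (M(Z) = 2 - Z*Z² = 2 - Z³)
√(I(0) + M(18)) = √(45*0 + (2 - 1*18³)) = √(0 + (2 - 1*5832)) = √(0 + (2 - 5832)) = √(0 - 5830) = √(-5830) = I*√5830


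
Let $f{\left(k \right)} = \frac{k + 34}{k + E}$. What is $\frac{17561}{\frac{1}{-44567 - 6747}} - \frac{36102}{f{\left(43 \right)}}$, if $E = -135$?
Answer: $- \frac{6307574134}{7} \approx -9.0108 \cdot 10^{8}$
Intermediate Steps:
$f{\left(k \right)} = \frac{34 + k}{-135 + k}$ ($f{\left(k \right)} = \frac{k + 34}{k - 135} = \frac{34 + k}{-135 + k}$)
$\frac{17561}{\frac{1}{-44567 - 6747}} - \frac{36102}{f{\left(43 \right)}} = \frac{17561}{\frac{1}{-44567 - 6747}} - \frac{36102}{\frac{1}{-135 + 43} \left(34 + 43\right)} = \frac{17561}{\frac{1}{-51314}} - \frac{36102}{\frac{1}{-92} \cdot 77} = \frac{17561}{- \frac{1}{51314}} - \frac{36102}{\left(- \frac{1}{92}\right) 77} = 17561 \left(-51314\right) - \frac{36102}{- \frac{77}{92}} = -901125154 - - \frac{301944}{7} = -901125154 + \frac{301944}{7} = - \frac{6307574134}{7}$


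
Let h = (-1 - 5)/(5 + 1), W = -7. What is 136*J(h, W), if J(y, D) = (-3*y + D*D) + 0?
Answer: 7072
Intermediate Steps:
h = -1 (h = -6/6 = -6*⅙ = -1)
J(y, D) = D² - 3*y (J(y, D) = (-3*y + D²) + 0 = (D² - 3*y) + 0 = D² - 3*y)
136*J(h, W) = 136*((-7)² - 3*(-1)) = 136*(49 + 3) = 136*52 = 7072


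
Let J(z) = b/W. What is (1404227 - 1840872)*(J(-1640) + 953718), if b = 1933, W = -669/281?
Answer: -278358641423005/669 ≈ -4.1608e+11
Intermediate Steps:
W = -669/281 (W = -669*1/281 = -669/281 ≈ -2.3808)
J(z) = -543173/669 (J(z) = 1933/(-669/281) = 1933*(-281/669) = -543173/669)
(1404227 - 1840872)*(J(-1640) + 953718) = (1404227 - 1840872)*(-543173/669 + 953718) = -436645*637494169/669 = -278358641423005/669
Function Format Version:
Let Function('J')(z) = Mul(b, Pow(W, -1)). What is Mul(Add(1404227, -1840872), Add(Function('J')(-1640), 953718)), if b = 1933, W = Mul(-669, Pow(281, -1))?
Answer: Rational(-278358641423005, 669) ≈ -4.1608e+11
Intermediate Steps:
W = Rational(-669, 281) (W = Mul(-669, Rational(1, 281)) = Rational(-669, 281) ≈ -2.3808)
Function('J')(z) = Rational(-543173, 669) (Function('J')(z) = Mul(1933, Pow(Rational(-669, 281), -1)) = Mul(1933, Rational(-281, 669)) = Rational(-543173, 669))
Mul(Add(1404227, -1840872), Add(Function('J')(-1640), 953718)) = Mul(Add(1404227, -1840872), Add(Rational(-543173, 669), 953718)) = Mul(-436645, Rational(637494169, 669)) = Rational(-278358641423005, 669)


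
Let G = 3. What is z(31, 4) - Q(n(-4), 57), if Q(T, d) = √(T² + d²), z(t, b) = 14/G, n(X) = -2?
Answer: 14/3 - √3253 ≈ -52.368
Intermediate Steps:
z(t, b) = 14/3
z(31, 4) - Q(n(-4), 57) = 14/3 - √((-2)² + 57²) = 14/3 - √(4 + 3249) = 14/3 - √3253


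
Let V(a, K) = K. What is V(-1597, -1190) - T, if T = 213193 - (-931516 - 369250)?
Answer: -1515149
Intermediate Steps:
T = 1513959 (T = 213193 - 1*(-1300766) = 213193 + 1300766 = 1513959)
V(-1597, -1190) - T = -1190 - 1*1513959 = -1190 - 1513959 = -1515149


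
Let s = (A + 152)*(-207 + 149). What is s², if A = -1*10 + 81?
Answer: 167288356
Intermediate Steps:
A = 71 (A = -10 + 81 = 71)
s = -12934 (s = (71 + 152)*(-207 + 149) = 223*(-58) = -12934)
s² = (-12934)² = 167288356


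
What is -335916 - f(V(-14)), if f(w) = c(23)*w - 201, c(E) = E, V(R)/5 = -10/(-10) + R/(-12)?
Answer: -2015785/6 ≈ -3.3596e+5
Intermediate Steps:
V(R) = 5 - 5*R/12 (V(R) = 5*(-10/(-10) + R/(-12)) = 5*(-10*(-⅒) + R*(-1/12)) = 5*(1 - R/12) = 5 - 5*R/12)
f(w) = -201 + 23*w (f(w) = 23*w - 201 = -201 + 23*w)
-335916 - f(V(-14)) = -335916 - (-201 + 23*(5 - 5/12*(-14))) = -335916 - (-201 + 23*(5 + 35/6)) = -335916 - (-201 + 23*(65/6)) = -335916 - (-201 + 1495/6) = -335916 - 1*289/6 = -335916 - 289/6 = -2015785/6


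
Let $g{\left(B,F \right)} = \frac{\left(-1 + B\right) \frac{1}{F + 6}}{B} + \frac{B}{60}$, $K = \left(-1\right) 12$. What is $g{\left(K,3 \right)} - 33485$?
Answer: $- \frac{18081943}{540} \approx -33485.0$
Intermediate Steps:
$K = -12$
$g{\left(B,F \right)} = \frac{B}{60} + \frac{-1 + B}{B \left(6 + F\right)}$ ($g{\left(B,F \right)} = \frac{\left(-1 + B\right) \frac{1}{6 + F}}{B} + B \frac{1}{60} = \frac{\frac{1}{6 + F} \left(-1 + B\right)}{B} + \frac{B}{60} = \frac{-1 + B}{B \left(6 + F\right)} + \frac{B}{60} = \frac{B}{60} + \frac{-1 + B}{B \left(6 + F\right)}$)
$g{\left(K,3 \right)} - 33485 = \frac{-1 - 12 + \frac{\left(-12\right)^{2}}{10} + \frac{1}{60} \cdot 3 \left(-12\right)^{2}}{\left(-12\right) \left(6 + 3\right)} - 33485 = - \frac{-1 - 12 + \frac{1}{10} \cdot 144 + \frac{1}{60} \cdot 3 \cdot 144}{12 \cdot 9} - 33485 = \left(- \frac{1}{12}\right) \frac{1}{9} \left(-1 - 12 + \frac{72}{5} + \frac{36}{5}\right) - 33485 = \left(- \frac{1}{12}\right) \frac{1}{9} \cdot \frac{43}{5} - 33485 = - \frac{43}{540} - 33485 = - \frac{18081943}{540}$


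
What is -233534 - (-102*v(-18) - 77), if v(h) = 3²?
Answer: -232539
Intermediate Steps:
v(h) = 9
-233534 - (-102*v(-18) - 77) = -233534 - (-102*9 - 77) = -233534 - (-918 - 77) = -233534 - 1*(-995) = -233534 + 995 = -232539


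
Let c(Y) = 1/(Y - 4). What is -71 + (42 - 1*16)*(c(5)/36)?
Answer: -1265/18 ≈ -70.278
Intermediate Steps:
c(Y) = 1/(-4 + Y)
-71 + (42 - 1*16)*(c(5)/36) = -71 + (42 - 1*16)*(1/((-4 + 5)*36)) = -71 + (42 - 16)*((1/36)/1) = -71 + 26*(1*(1/36)) = -71 + 26*(1/36) = -71 + 13/18 = -1265/18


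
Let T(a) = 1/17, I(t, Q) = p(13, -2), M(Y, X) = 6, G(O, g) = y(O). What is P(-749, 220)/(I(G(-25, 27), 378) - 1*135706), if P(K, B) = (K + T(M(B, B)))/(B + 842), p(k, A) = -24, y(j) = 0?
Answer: 1061/204205785 ≈ 5.1957e-6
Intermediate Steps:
G(O, g) = 0
I(t, Q) = -24
T(a) = 1/17
P(K, B) = (1/17 + K)/(842 + B) (P(K, B) = (K + 1/17)/(B + 842) = (1/17 + K)/(842 + B))
P(-749, 220)/(I(G(-25, 27), 378) - 1*135706) = ((1/17 - 749)/(842 + 220))/(-24 - 1*135706) = (-12732/17/1062)/(-24 - 135706) = ((1/1062)*(-12732/17))/(-135730) = -2122/3009*(-1/135730) = 1061/204205785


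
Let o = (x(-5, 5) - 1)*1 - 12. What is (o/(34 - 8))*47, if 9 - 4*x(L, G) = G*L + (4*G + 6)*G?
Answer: -1739/26 ≈ -66.885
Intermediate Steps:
x(L, G) = 9/4 - G*L/4 - G*(6 + 4*G)/4 (x(L, G) = 9/4 - (G*L + (4*G + 6)*G)/4 = 9/4 - (G*L + (6 + 4*G)*G)/4 = 9/4 - (G*L + G*(6 + 4*G))/4 = 9/4 + (-G*L/4 - G*(6 + 4*G)/4) = 9/4 - G*L/4 - G*(6 + 4*G)/4)
o = -37 (o = ((9/4 - 1*5**2 - 3/2*5 - 1/4*5*(-5)) - 1)*1 - 12 = ((9/4 - 1*25 - 15/2 + 25/4) - 1)*1 - 12 = ((9/4 - 25 - 15/2 + 25/4) - 1)*1 - 12 = (-24 - 1)*1 - 12 = -25*1 - 12 = -25 - 12 = -37)
(o/(34 - 8))*47 = (-37/(34 - 8))*47 = (-37/26)*47 = ((1/26)*(-37))*47 = -37/26*47 = -1739/26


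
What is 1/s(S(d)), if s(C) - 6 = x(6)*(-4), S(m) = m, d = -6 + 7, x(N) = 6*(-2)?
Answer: 1/54 ≈ 0.018519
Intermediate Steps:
x(N) = -12
d = 1
s(C) = 54 (s(C) = 6 - 12*(-4) = 6 + 48 = 54)
1/s(S(d)) = 1/54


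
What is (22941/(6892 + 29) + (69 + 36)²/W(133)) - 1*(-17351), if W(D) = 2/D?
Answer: 1154294861/1538 ≈ 7.5052e+5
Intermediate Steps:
(22941/(6892 + 29) + (69 + 36)²/W(133)) - 1*(-17351) = (22941/(6892 + 29) + (69 + 36)²/((2/133))) - 1*(-17351) = (22941/6921 + 105²/((2*(1/133)))) + 17351 = (22941*(1/6921) + 11025/(2/133)) + 17351 = (2549/769 + 11025*(133/2)) + 17351 = (2549/769 + 1466325/2) + 17351 = 1127609023/1538 + 17351 = 1154294861/1538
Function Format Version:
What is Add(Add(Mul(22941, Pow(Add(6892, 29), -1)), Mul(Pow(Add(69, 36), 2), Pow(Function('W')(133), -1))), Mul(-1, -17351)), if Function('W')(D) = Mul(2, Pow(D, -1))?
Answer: Rational(1154294861, 1538) ≈ 7.5052e+5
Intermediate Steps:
Add(Add(Mul(22941, Pow(Add(6892, 29), -1)), Mul(Pow(Add(69, 36), 2), Pow(Function('W')(133), -1))), Mul(-1, -17351)) = Add(Add(Mul(22941, Pow(Add(6892, 29), -1)), Mul(Pow(Add(69, 36), 2), Pow(Mul(2, Pow(133, -1)), -1))), Mul(-1, -17351)) = Add(Add(Mul(22941, Pow(6921, -1)), Mul(Pow(105, 2), Pow(Mul(2, Rational(1, 133)), -1))), 17351) = Add(Add(Mul(22941, Rational(1, 6921)), Mul(11025, Pow(Rational(2, 133), -1))), 17351) = Add(Add(Rational(2549, 769), Mul(11025, Rational(133, 2))), 17351) = Add(Add(Rational(2549, 769), Rational(1466325, 2)), 17351) = Add(Rational(1127609023, 1538), 17351) = Rational(1154294861, 1538)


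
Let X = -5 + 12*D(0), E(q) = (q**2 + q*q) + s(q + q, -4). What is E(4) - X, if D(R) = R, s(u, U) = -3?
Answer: 34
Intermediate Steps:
E(q) = -3 + 2*q**2 (E(q) = (q**2 + q*q) - 3 = (q**2 + q**2) - 3 = 2*q**2 - 3 = -3 + 2*q**2)
X = -5 (X = -5 + 12*0 = -5 + 0 = -5)
E(4) - X = (-3 + 2*4**2) - 1*(-5) = (-3 + 2*16) + 5 = (-3 + 32) + 5 = 29 + 5 = 34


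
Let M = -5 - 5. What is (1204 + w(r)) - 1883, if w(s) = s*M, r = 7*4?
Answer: -959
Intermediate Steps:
M = -10
r = 28
w(s) = -10*s (w(s) = s*(-10) = -10*s)
(1204 + w(r)) - 1883 = (1204 - 10*28) - 1883 = (1204 - 280) - 1883 = 924 - 1883 = -959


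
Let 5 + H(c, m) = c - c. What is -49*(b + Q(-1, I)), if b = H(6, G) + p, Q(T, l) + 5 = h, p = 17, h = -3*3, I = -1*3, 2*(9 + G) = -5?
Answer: 98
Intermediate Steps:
G = -23/2 (G = -9 + (½)*(-5) = -9 - 5/2 = -23/2 ≈ -11.500)
H(c, m) = -5 (H(c, m) = -5 + (c - c) = -5 + 0 = -5)
I = -3
h = -9
Q(T, l) = -14 (Q(T, l) = -5 - 9 = -14)
b = 12 (b = -5 + 17 = 12)
-49*(b + Q(-1, I)) = -49*(12 - 14) = -49*(-2) = 98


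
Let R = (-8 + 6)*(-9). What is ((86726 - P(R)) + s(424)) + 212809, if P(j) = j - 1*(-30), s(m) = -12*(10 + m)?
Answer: 294279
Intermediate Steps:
R = 18 (R = -2*(-9) = 18)
s(m) = -120 - 12*m
P(j) = 30 + j (P(j) = j + 30 = 30 + j)
((86726 - P(R)) + s(424)) + 212809 = ((86726 - (30 + 18)) + (-120 - 12*424)) + 212809 = ((86726 - 1*48) + (-120 - 5088)) + 212809 = ((86726 - 48) - 5208) + 212809 = (86678 - 5208) + 212809 = 81470 + 212809 = 294279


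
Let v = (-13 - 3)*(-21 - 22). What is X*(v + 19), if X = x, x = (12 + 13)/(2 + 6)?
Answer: 17675/8 ≈ 2209.4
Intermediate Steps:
x = 25/8 ≈ 3.1250
v = 688 (v = -16*(-43) = 688)
X = 25/8 ≈ 3.1250
X*(v + 19) = 25*(688 + 19)/8 = (25/8)*707 = 17675/8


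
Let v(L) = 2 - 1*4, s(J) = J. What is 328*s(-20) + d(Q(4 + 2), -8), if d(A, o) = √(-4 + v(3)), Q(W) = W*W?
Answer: -6560 + I*√6 ≈ -6560.0 + 2.4495*I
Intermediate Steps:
v(L) = -2 (v(L) = 2 - 4 = -2)
Q(W) = W²
d(A, o) = I*√6 (d(A, o) = √(-4 - 2) = √(-6) = I*√6)
328*s(-20) + d(Q(4 + 2), -8) = 328*(-20) + I*√6 = -6560 + I*√6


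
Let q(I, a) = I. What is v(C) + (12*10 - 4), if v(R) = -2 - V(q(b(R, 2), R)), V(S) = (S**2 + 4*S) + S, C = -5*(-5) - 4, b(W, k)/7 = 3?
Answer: -432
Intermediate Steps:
b(W, k) = 21 (b(W, k) = 7*3 = 21)
C = 21 (C = 25 - 4 = 21)
V(S) = S**2 + 5*S
v(R) = -548 (v(R) = -2 - 21*(5 + 21) = -2 - 21*26 = -2 - 1*546 = -2 - 546 = -548)
v(C) + (12*10 - 4) = -548 + (12*10 - 4) = -548 + (120 - 4) = -548 + 116 = -432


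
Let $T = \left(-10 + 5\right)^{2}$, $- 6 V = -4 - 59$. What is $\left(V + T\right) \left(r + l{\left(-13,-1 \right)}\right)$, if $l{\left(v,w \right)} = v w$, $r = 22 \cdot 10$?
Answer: $\frac{16543}{2} \approx 8271.5$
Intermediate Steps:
$V = \frac{21}{2}$ ($V = - \frac{-4 - 59}{6} = \left(- \frac{1}{6}\right) \left(-63\right) = \frac{21}{2} \approx 10.5$)
$T = 25$ ($T = \left(-5\right)^{2} = 25$)
$r = 220$
$\left(V + T\right) \left(r + l{\left(-13,-1 \right)}\right) = \left(\frac{21}{2} + 25\right) \left(220 - -13\right) = \frac{71 \left(220 + 13\right)}{2} = \frac{71}{2} \cdot 233 = \frac{16543}{2}$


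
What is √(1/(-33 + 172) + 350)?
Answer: √6762489/139 ≈ 18.708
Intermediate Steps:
√(1/(-33 + 172) + 350) = √(1/139 + 350) = √(48651/139) = √6762489/139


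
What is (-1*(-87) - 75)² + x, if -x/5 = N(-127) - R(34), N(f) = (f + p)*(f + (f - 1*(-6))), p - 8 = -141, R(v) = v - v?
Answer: -322256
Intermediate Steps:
R(v) = 0
p = -133 (p = 8 - 141 = -133)
N(f) = (-133 + f)*(6 + 2*f) (N(f) = (f - 133)*(f + (f - 1*(-6))) = (-133 + f)*(f + (f + 6)) = (-133 + f)*(f + (6 + f)) = (-133 + f)*(6 + 2*f))
x = -322400 (x = -5*((-798 - 260*(-127) + 2*(-127)²) - 1*0) = -5*((-798 + 33020 + 2*16129) + 0) = -5*((-798 + 33020 + 32258) + 0) = -5*(64480 + 0) = -5*64480 = -322400)
(-1*(-87) - 75)² + x = (-1*(-87) - 75)² - 322400 = (87 - 75)² - 322400 = 12² - 322400 = 144 - 322400 = -322256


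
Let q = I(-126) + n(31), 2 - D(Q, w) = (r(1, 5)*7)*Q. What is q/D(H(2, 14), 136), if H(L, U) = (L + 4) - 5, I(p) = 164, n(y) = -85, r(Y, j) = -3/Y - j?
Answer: 79/58 ≈ 1.3621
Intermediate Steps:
r(Y, j) = -j - 3/Y
H(L, U) = -1 + L (H(L, U) = (4 + L) - 5 = -1 + L)
D(Q, w) = 2 + 56*Q (D(Q, w) = 2 - (-1*5 - 3/1)*7*Q = 2 - (-5 - 3*1)*7*Q = 2 - (-5 - 3)*7*Q = 2 - (-8*7)*Q = 2 - (-56)*Q = 2 + 56*Q)
q = 79 (q = 164 - 85 = 79)
q/D(H(2, 14), 136) = 79/(2 + 56*(-1 + 2)) = 79/(2 + 56*1) = 79/(2 + 56) = 79/58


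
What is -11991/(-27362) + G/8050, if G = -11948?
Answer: -115196813/110132050 ≈ -1.0460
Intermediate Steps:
-11991/(-27362) + G/8050 = -11991/(-27362) - 11948/8050 = -11991*(-1/27362) - 11948*1/8050 = 11991/27362 - 5974/4025 = -115196813/110132050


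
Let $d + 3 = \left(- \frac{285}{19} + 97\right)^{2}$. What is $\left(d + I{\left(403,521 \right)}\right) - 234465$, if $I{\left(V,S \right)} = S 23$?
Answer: $-215761$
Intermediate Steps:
$d = 6721$ ($d = -3 + \left(- \frac{285}{19} + 97\right)^{2} = -3 + \left(\left(-285\right) \frac{1}{19} + 97\right)^{2} = -3 + \left(-15 + 97\right)^{2} = -3 + 82^{2} = -3 + 6724 = 6721$)
$I{\left(V,S \right)} = 23 S$
$\left(d + I{\left(403,521 \right)}\right) - 234465 = \left(6721 + 23 \cdot 521\right) - 234465 = \left(6721 + 11983\right) - 234465 = 18704 - 234465 = -215761$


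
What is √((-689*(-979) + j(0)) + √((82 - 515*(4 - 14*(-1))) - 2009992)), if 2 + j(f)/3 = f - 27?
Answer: √(674444 + 2*I*√504795) ≈ 821.25 + 0.865*I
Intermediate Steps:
j(f) = -87 + 3*f (j(f) = -6 + 3*(f - 27) = -6 + 3*(-27 + f) = -6 + (-81 + 3*f) = -87 + 3*f)
√((-689*(-979) + j(0)) + √((82 - 515*(4 - 14*(-1))) - 2009992)) = √((-689*(-979) + (-87 + 3*0)) + √((82 - 515*(4 - 14*(-1))) - 2009992)) = √((674531 + (-87 + 0)) + √((82 - 515*(4 + 14)) - 2009992)) = √((674531 - 87) + √((82 - 515*18) - 2009992)) = √(674444 + √((82 - 9270) - 2009992)) = √(674444 + √(-9188 - 2009992)) = √(674444 + √(-2019180)) = √(674444 + 2*I*√504795)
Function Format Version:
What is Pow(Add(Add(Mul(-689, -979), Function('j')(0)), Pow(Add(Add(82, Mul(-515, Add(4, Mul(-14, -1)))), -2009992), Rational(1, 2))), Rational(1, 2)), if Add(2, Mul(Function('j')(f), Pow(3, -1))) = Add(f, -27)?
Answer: Pow(Add(674444, Mul(2, I, Pow(504795, Rational(1, 2)))), Rational(1, 2)) ≈ Add(821.25, Mul(0.865, I))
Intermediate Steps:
Function('j')(f) = Add(-87, Mul(3, f)) (Function('j')(f) = Add(-6, Mul(3, Add(f, -27))) = Add(-6, Mul(3, Add(-27, f))) = Add(-6, Add(-81, Mul(3, f))) = Add(-87, Mul(3, f)))
Pow(Add(Add(Mul(-689, -979), Function('j')(0)), Pow(Add(Add(82, Mul(-515, Add(4, Mul(-14, -1)))), -2009992), Rational(1, 2))), Rational(1, 2)) = Pow(Add(Add(Mul(-689, -979), Add(-87, Mul(3, 0))), Pow(Add(Add(82, Mul(-515, Add(4, Mul(-14, -1)))), -2009992), Rational(1, 2))), Rational(1, 2)) = Pow(Add(Add(674531, Add(-87, 0)), Pow(Add(Add(82, Mul(-515, Add(4, 14))), -2009992), Rational(1, 2))), Rational(1, 2)) = Pow(Add(Add(674531, -87), Pow(Add(Add(82, Mul(-515, 18)), -2009992), Rational(1, 2))), Rational(1, 2)) = Pow(Add(674444, Pow(Add(Add(82, -9270), -2009992), Rational(1, 2))), Rational(1, 2)) = Pow(Add(674444, Pow(Add(-9188, -2009992), Rational(1, 2))), Rational(1, 2)) = Pow(Add(674444, Pow(-2019180, Rational(1, 2))), Rational(1, 2)) = Pow(Add(674444, Mul(2, I, Pow(504795, Rational(1, 2)))), Rational(1, 2))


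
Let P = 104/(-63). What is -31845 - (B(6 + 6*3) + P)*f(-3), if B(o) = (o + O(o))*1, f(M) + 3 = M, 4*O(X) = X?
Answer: -665173/21 ≈ -31675.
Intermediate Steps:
O(X) = X/4
P = -104/63 (P = 104*(-1/63) = -104/63 ≈ -1.6508)
f(M) = -3 + M
B(o) = 5*o/4 (B(o) = (o + o/4)*1 = (5*o/4)*1 = 5*o/4)
-31845 - (B(6 + 6*3) + P)*f(-3) = -31845 - (5*(6 + 6*3)/4 - 104/63)*(-3 - 3) = -31845 - (5*(6 + 18)/4 - 104/63)*(-6) = -31845 - ((5/4)*24 - 104/63)*(-6) = -31845 - (30 - 104/63)*(-6) = -31845 - 1786*(-6)/63 = -31845 - 1*(-3572/21) = -31845 + 3572/21 = -665173/21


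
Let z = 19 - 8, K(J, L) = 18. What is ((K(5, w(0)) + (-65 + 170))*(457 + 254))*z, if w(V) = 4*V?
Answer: 961983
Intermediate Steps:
z = 11
((K(5, w(0)) + (-65 + 170))*(457 + 254))*z = ((18 + (-65 + 170))*(457 + 254))*11 = ((18 + 105)*711)*11 = (123*711)*11 = 87453*11 = 961983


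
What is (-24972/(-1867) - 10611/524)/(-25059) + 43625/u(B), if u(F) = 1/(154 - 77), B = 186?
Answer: 209542902778613/62380204 ≈ 3.3591e+6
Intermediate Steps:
u(F) = 1/77
(-24972/(-1867) - 10611/524)/(-25059) + 43625/u(B) = (-24972/(-1867) - 10611/524)/(-25059) + 43625/(1/77) = (-24972*(-1/1867) - 10611*1/524)*(-1/25059) + 43625*77 = (24972/1867 - 81/4)*(-1/25059) + 3359125 = -51339/7468*(-1/25059) + 3359125 = 17113/62380204 + 3359125 = 209542902778613/62380204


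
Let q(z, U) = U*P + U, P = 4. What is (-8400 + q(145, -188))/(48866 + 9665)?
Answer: -9340/58531 ≈ -0.15957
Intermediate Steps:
q(z, U) = 5*U (q(z, U) = U*4 + U = 4*U + U = 5*U)
(-8400 + q(145, -188))/(48866 + 9665) = (-8400 + 5*(-188))/(48866 + 9665) = (-8400 - 940)/58531 = -9340*1/58531 = -9340/58531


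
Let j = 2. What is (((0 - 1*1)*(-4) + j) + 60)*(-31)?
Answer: -2046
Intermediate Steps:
(((0 - 1*1)*(-4) + j) + 60)*(-31) = (((0 - 1*1)*(-4) + 2) + 60)*(-31) = (((0 - 1)*(-4) + 2) + 60)*(-31) = ((-1*(-4) + 2) + 60)*(-31) = ((4 + 2) + 60)*(-31) = (6 + 60)*(-31) = 66*(-31) = -2046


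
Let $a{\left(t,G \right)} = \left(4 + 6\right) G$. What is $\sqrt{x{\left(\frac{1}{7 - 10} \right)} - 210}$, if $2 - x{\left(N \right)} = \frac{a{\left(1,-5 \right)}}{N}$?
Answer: $i \sqrt{358} \approx 18.921 i$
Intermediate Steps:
$a{\left(t,G \right)} = 10 G$
$x{\left(N \right)} = 2 + \frac{50}{N}$ ($x{\left(N \right)} = 2 - \frac{10 \left(-5\right)}{N} = 2 - - \frac{50}{N} = 2 + \frac{50}{N}$)
$\sqrt{x{\left(\frac{1}{7 - 10} \right)} - 210} = \sqrt{\left(2 + \frac{50}{\frac{1}{7 - 10}}\right) - 210} = \sqrt{\left(2 + \frac{50}{\frac{1}{-3}}\right) - 210} = \sqrt{\left(2 + \frac{50}{- \frac{1}{3}}\right) - 210} = \sqrt{\left(2 + 50 \left(-3\right)\right) - 210} = \sqrt{\left(2 - 150\right) - 210} = \sqrt{-148 - 210} = \sqrt{-358} = i \sqrt{358}$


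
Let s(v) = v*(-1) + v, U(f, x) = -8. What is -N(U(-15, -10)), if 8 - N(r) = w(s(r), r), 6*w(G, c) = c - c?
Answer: -8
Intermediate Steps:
s(v) = 0 (s(v) = -v + v = 0)
w(G, c) = 0 (w(G, c) = (c - c)/6 = (⅙)*0 = 0)
N(r) = 8 (N(r) = 8 - 1*0 = 8 + 0 = 8)
-N(U(-15, -10)) = -1*8 = -8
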